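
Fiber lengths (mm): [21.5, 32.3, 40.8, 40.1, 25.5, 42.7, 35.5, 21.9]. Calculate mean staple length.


Formula: Mean = sum of lengths / count
Sum = 21.5 + 32.3 + 40.8 + 40.1 + 25.5 + 42.7 + 35.5 + 21.9
Sum = 260.3 mm
Mean = 260.3 / 8 = 32.54 mm

32.54 mm


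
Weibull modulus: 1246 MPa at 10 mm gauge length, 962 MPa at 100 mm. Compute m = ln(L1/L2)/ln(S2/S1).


Formula: m = ln(L1/L2) / ln(S2/S1)
Step 1: ln(L1/L2) = ln(10/100) = -2.30259
Step 2: S2/S1 = 962/1246 = 0.77207
Step 3: ln(S2/S1) = ln(0.77207) = -0.25868
Step 4: m = -2.30259 / -0.25868 = 8.90

8.90 (Weibull m)


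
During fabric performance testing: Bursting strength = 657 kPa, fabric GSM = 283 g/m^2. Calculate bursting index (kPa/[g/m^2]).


Formula: Bursting Index = Bursting Strength / Fabric GSM
BI = 657 kPa / 283 g/m^2
BI = 2.322 kPa/(g/m^2)

2.322 kPa/(g/m^2)


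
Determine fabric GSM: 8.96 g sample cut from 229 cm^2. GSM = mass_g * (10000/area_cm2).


Formula: GSM = mass_g / area_m2
Step 1: Convert area: 229 cm^2 = 229 / 10000 = 0.0229 m^2
Step 2: GSM = 8.96 g / 0.0229 m^2 = 391.3 g/m^2

391.3 g/m^2


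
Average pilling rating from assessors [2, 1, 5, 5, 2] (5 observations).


Formula: Mean = sum / count
Sum = 2 + 1 + 5 + 5 + 2 = 15
Mean = 15 / 5 = 3.0

3.0


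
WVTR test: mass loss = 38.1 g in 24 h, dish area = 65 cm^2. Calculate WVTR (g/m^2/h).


Formula: WVTR = mass_loss / (area * time)
Step 1: Convert area: 65 cm^2 = 0.0065 m^2
Step 2: WVTR = 38.1 g / (0.0065 m^2 * 24 h)
Step 3: WVTR = 38.1 / 0.156 = 244.2 g/m^2/h

244.2 g/m^2/h


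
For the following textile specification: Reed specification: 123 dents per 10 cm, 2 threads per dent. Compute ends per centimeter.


Formula: EPC = (dents per 10 cm * ends per dent) / 10
Step 1: Total ends per 10 cm = 123 * 2 = 246
Step 2: EPC = 246 / 10 = 24.6 ends/cm

24.6 ends/cm


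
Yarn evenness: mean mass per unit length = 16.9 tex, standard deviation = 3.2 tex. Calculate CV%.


Formula: CV% = (standard deviation / mean) * 100
Step 1: Ratio = 3.2 / 16.9 = 0.189349
Step 2: CV% = 0.189349 * 100 = 18.9349% ≈ 18.9%

18.9%


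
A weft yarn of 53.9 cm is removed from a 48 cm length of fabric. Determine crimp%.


Formula: Crimp% = ((L_yarn - L_fabric) / L_fabric) * 100
Step 1: Extension = 53.9 - 48 = 5.9 cm
Step 2: Crimp% = (5.9 / 48) * 100
Step 3: Crimp% = 0.122917 * 100 = 12.2917% ≈ 12.3%

12.3%


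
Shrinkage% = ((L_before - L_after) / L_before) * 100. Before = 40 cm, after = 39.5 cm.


Formula: Shrinkage% = ((L_before - L_after) / L_before) * 100
Step 1: Shrinkage = 40 - 39.5 = 0.5 cm
Step 2: Shrinkage% = (0.5 / 40) * 100
Step 3: Shrinkage% = 0.0125 * 100 = 1.25% ≈ 1.3%

1.3%


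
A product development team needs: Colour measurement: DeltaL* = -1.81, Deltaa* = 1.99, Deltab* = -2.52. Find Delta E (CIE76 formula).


Formula: Delta E = sqrt(dL*^2 + da*^2 + db*^2)
Step 1: dL*^2 = (-1.81)^2 = 3.2761
Step 2: da*^2 = 1.99^2 = 3.9601
Step 3: db*^2 = (-2.52)^2 = 6.3504
Step 4: Sum = 3.2761 + 3.9601 + 6.3504 = 13.5866
Step 5: Delta E = sqrt(13.5866) = 3.69

3.69 Delta E


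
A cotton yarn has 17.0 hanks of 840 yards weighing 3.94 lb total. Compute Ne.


Formula: Ne = hanks / mass_lb
Substituting: Ne = 17.0 / 3.94
Ne = 4.3

4.3 Ne


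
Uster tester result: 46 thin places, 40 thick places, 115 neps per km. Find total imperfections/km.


Formula: Total = thin places + thick places + neps
Total = 46 + 40 + 115
Total = 201 imperfections/km

201 imperfections/km


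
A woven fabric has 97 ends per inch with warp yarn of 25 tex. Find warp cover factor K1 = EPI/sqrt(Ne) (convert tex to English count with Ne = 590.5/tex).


Formula: K1 = EPI / sqrt(Ne), with Ne = 590.5 / tex_warp
Step 1: Ne = 590.5 / 25 = 23.62
Step 2: sqrt(Ne) = sqrt(23.62) = 4.86
Step 3: K1 = 97 / 4.86 = 20.0

20.0


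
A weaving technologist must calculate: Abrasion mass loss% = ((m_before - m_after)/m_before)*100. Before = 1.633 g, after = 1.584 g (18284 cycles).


Formula: Mass loss% = ((m_before - m_after) / m_before) * 100
Step 1: Mass loss = 1.633 - 1.584 = 0.049 g
Step 2: Ratio = 0.049 / 1.633 = 0.0300061
Step 3: Mass loss% = 0.0300061 * 100 = 3.00061% ≈ 3.00%

3.00%


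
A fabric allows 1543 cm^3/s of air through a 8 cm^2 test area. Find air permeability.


Formula: Air Permeability = Airflow / Test Area
AP = 1543 cm^3/s / 8 cm^2
AP = 192.9 cm^3/s/cm^2

192.9 cm^3/s/cm^2


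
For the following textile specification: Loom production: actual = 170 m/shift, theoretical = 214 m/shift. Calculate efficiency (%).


Formula: Efficiency% = (Actual output / Theoretical output) * 100
Efficiency% = (170 / 214) * 100
Efficiency% = 0.794393 * 100 = 79.4393% ≈ 79.4%

79.4%


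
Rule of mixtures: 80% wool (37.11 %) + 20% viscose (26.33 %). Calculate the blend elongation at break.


Formula: Blend property = (fraction_A * property_A) + (fraction_B * property_B)
Step 1: Contribution A = 80/100 * 37.11 % = 29.688 %
Step 2: Contribution B = 20/100 * 26.33 % = 5.266 %
Step 3: Blend elongation at break = 29.688 + 5.266 = 34.954 %

34.954 %


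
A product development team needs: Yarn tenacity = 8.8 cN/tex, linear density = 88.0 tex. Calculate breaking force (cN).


Formula: Breaking force = Tenacity * Linear density
F = 8.8 cN/tex * 88.0 tex
F = 774.40 cN

774.40 cN


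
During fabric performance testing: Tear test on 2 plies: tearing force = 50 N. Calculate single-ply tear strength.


Formula: Per-ply strength = Total force / Number of plies
Per-ply = 50 N / 2
Per-ply = 25 N

25 N


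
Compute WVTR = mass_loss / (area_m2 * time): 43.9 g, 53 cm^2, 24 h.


Formula: WVTR = mass_loss / (area * time)
Step 1: Convert area: 53 cm^2 = 0.0053 m^2
Step 2: WVTR = 43.9 g / (0.0053 m^2 * 24 h)
Step 3: WVTR = 43.9 / 0.1272 = 345.1 g/m^2/h

345.1 g/m^2/h


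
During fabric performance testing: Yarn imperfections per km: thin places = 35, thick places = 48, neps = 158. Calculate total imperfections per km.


Formula: Total = thin places + thick places + neps
Total = 35 + 48 + 158
Total = 241 imperfections/km

241 imperfections/km


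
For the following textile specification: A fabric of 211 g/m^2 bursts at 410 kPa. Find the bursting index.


Formula: Bursting Index = Bursting Strength / Fabric GSM
BI = 410 kPa / 211 g/m^2
BI = 1.943 kPa/(g/m^2)

1.943 kPa/(g/m^2)


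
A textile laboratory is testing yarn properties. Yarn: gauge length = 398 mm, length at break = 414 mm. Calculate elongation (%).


Formula: Elongation (%) = ((L_break - L0) / L0) * 100
Step 1: Extension = 414 - 398 = 16 mm
Step 2: Elongation = (16 / 398) * 100
Step 3: Elongation = 0.040201 * 100 = 4.0201% ≈ 4.0%

4.0%


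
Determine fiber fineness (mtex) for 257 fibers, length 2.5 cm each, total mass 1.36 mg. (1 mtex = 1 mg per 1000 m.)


Formula: fineness (mtex) = mass (mg) / total length (km) = (mass_mg / total_length_m) * 1000
Step 1: Convert fiber length: 2.5 cm = 0.025 m
Step 2: Total fiber length = 257 * 0.025 = 6.425 m
Step 3: Linear density = 1.36 mg / 6.425 m = 0.2117 mg/m
Step 4: fineness = 0.2117 * 1000 = 211.7 mtex

211.7 mtex


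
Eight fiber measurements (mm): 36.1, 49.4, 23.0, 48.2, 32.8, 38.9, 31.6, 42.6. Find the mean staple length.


Formula: Mean = sum of lengths / count
Sum = 36.1 + 49.4 + 23.0 + 48.2 + 32.8 + 38.9 + 31.6 + 42.6
Sum = 302.6 mm
Mean = 302.6 / 8 = 37.83 mm

37.83 mm


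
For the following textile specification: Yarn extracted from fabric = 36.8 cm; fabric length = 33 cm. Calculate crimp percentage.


Formula: Crimp% = ((L_yarn - L_fabric) / L_fabric) * 100
Step 1: Extension = 36.8 - 33 = 3.8 cm
Step 2: Crimp% = (3.8 / 33) * 100
Step 3: Crimp% = 0.115152 * 100 = 11.5152% ≈ 11.5%

11.5%


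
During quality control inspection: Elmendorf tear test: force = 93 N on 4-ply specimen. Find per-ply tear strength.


Formula: Per-ply strength = Total force / Number of plies
Per-ply = 93 N / 4
Per-ply = 23.25 N

23.25 N


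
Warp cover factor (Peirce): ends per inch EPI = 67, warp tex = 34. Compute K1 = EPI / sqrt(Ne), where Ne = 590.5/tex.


Formula: K1 = EPI / sqrt(Ne), with Ne = 590.5 / tex_warp
Step 1: Ne = 590.5 / 34 = 17.368
Step 2: sqrt(Ne) = sqrt(17.368) = 4.1675
Step 3: K1 = 67 / 4.1675 = 16.1

16.1


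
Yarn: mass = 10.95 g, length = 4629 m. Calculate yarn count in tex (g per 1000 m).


Formula: Tex = (mass_g / length_m) * 1000
Substituting: Tex = (10.95 / 4629) * 1000
Intermediate: 10.95 / 4629 = 0.00236552 g/m
Tex = 0.00236552 * 1000 = 2.37 tex

2.37 tex


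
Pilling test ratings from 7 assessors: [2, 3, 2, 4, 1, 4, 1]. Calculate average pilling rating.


Formula: Mean = sum / count
Sum = 2 + 3 + 2 + 4 + 1 + 4 + 1 = 17
Mean = 17 / 7 = 2.4

2.4


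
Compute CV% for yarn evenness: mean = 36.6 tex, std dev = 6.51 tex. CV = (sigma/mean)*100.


Formula: CV% = (standard deviation / mean) * 100
Step 1: Ratio = 6.51 / 36.6 = 0.177869
Step 2: CV% = 0.177869 * 100 = 17.7869% ≈ 17.8%

17.8%


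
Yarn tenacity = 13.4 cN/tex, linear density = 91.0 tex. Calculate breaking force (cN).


Formula: Breaking force = Tenacity * Linear density
F = 13.4 cN/tex * 91.0 tex
F = 1219.40 cN

1219.40 cN


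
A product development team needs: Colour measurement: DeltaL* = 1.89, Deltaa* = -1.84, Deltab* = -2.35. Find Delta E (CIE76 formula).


Formula: Delta E = sqrt(dL*^2 + da*^2 + db*^2)
Step 1: dL*^2 = 1.89^2 = 3.5721
Step 2: da*^2 = (-1.84)^2 = 3.3856
Step 3: db*^2 = (-2.35)^2 = 5.5225
Step 4: Sum = 3.5721 + 3.3856 + 5.5225 = 12.4802
Step 5: Delta E = sqrt(12.4802) = 3.53

3.53 Delta E


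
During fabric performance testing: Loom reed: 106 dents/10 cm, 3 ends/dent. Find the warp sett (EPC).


Formula: EPC = (dents per 10 cm * ends per dent) / 10
Step 1: Total ends per 10 cm = 106 * 3 = 318
Step 2: EPC = 318 / 10 = 31.8 ends/cm

31.8 ends/cm


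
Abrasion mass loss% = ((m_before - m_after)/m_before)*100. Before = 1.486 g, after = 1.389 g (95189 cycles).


Formula: Mass loss% = ((m_before - m_after) / m_before) * 100
Step 1: Mass loss = 1.486 - 1.389 = 0.097 g
Step 2: Ratio = 0.097 / 1.486 = 0.0652759
Step 3: Mass loss% = 0.0652759 * 100 = 6.52759% ≈ 6.53%

6.53%


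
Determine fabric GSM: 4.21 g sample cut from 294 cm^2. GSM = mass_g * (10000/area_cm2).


Formula: GSM = mass_g / area_m2
Step 1: Convert area: 294 cm^2 = 294 / 10000 = 0.0294 m^2
Step 2: GSM = 4.21 g / 0.0294 m^2 = 143.2 g/m^2

143.2 g/m^2


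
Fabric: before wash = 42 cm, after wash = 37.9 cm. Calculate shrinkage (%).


Formula: Shrinkage% = ((L_before - L_after) / L_before) * 100
Step 1: Shrinkage = 42 - 37.9 = 4.1 cm
Step 2: Shrinkage% = (4.1 / 42) * 100
Step 3: Shrinkage% = 0.097619 * 100 = 9.7619% ≈ 9.8%

9.8%


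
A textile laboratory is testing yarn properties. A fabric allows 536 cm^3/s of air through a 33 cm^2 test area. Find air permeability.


Formula: Air Permeability = Airflow / Test Area
AP = 536 cm^3/s / 33 cm^2
AP = 16.2 cm^3/s/cm^2

16.2 cm^3/s/cm^2


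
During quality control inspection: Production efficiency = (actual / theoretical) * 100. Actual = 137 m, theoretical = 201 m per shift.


Formula: Efficiency% = (Actual output / Theoretical output) * 100
Efficiency% = (137 / 201) * 100
Efficiency% = 0.681592 * 100 = 68.1592% ≈ 68.2%

68.2%


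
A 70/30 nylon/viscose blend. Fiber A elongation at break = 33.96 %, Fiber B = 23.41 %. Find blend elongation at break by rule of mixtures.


Formula: Blend property = (fraction_A * property_A) + (fraction_B * property_B)
Step 1: Contribution A = 70/100 * 33.96 % = 23.772 %
Step 2: Contribution B = 30/100 * 23.41 % = 7.023 %
Step 3: Blend elongation at break = 23.772 + 7.023 = 30.795 %

30.795 %


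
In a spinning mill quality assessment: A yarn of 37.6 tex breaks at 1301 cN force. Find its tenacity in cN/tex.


Formula: Tenacity = Breaking force / Linear density
Tenacity = 1301 cN / 37.6 tex
Tenacity = 34.60 cN/tex

34.60 cN/tex


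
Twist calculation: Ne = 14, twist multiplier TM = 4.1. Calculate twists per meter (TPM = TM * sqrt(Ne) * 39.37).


Formula: TPM = TM * sqrt(Ne) * 39.37
Step 1: sqrt(Ne) = sqrt(14) = 3.7417
Step 2: TM * sqrt(Ne) = 4.1 * 3.7417 = 15.341
Step 3: TPM = 15.341 * 39.37 = 604 twists/m

604 twists/m


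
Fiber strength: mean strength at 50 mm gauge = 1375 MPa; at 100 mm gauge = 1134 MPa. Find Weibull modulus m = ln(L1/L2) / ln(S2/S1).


Formula: m = ln(L1/L2) / ln(S2/S1)
Step 1: ln(L1/L2) = ln(50/100) = -0.69315
Step 2: S2/S1 = 1134/1375 = 0.82473
Step 3: ln(S2/S1) = ln(0.82473) = -0.19270
Step 4: m = -0.69315 / -0.19270 = 3.60

3.60 (Weibull m)


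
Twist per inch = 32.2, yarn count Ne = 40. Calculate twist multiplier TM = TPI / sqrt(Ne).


Formula: TM = TPI / sqrt(Ne)
Step 1: sqrt(Ne) = sqrt(40) = 6.3246
Step 2: TM = 32.2 / 6.3246 = 5.09

5.09 TM


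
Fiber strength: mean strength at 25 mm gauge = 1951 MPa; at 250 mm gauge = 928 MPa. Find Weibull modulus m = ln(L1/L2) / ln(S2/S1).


Formula: m = ln(L1/L2) / ln(S2/S1)
Step 1: ln(L1/L2) = ln(25/250) = -2.30259
Step 2: S2/S1 = 928/1951 = 0.47565
Step 3: ln(S2/S1) = ln(0.47565) = -0.74307
Step 4: m = -2.30259 / -0.74307 = 3.10

3.10 (Weibull m)


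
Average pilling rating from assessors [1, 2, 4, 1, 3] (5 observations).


Formula: Mean = sum / count
Sum = 1 + 2 + 4 + 1 + 3 = 11
Mean = 11 / 5 = 2.2

2.2


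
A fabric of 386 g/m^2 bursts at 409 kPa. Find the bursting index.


Formula: Bursting Index = Bursting Strength / Fabric GSM
BI = 409 kPa / 386 g/m^2
BI = 1.060 kPa/(g/m^2)

1.060 kPa/(g/m^2)


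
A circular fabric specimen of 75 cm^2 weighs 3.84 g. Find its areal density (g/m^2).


Formula: GSM = mass_g / area_m2
Step 1: Convert area: 75 cm^2 = 75 / 10000 = 0.0075 m^2
Step 2: GSM = 3.84 g / 0.0075 m^2 = 512.0 g/m^2

512.0 g/m^2


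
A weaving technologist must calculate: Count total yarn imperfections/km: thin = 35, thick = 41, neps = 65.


Formula: Total = thin places + thick places + neps
Total = 35 + 41 + 65
Total = 141 imperfections/km

141 imperfections/km


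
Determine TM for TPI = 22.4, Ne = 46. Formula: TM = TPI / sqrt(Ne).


Formula: TM = TPI / sqrt(Ne)
Step 1: sqrt(Ne) = sqrt(46) = 6.7823
Step 2: TM = 22.4 / 6.7823 = 3.30

3.30 TM


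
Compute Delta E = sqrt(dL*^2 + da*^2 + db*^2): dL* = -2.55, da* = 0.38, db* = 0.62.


Formula: Delta E = sqrt(dL*^2 + da*^2 + db*^2)
Step 1: dL*^2 = (-2.55)^2 = 6.5025
Step 2: da*^2 = 0.38^2 = 0.1444
Step 3: db*^2 = 0.62^2 = 0.3844
Step 4: Sum = 6.5025 + 0.1444 + 0.3844 = 7.0313
Step 5: Delta E = sqrt(7.0313) = 2.65

2.65 Delta E


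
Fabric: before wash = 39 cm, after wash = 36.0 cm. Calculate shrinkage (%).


Formula: Shrinkage% = ((L_before - L_after) / L_before) * 100
Step 1: Shrinkage = 39 - 36.0 = 3.0 cm
Step 2: Shrinkage% = (3.0 / 39) * 100
Step 3: Shrinkage% = 0.076923 * 100 = 7.6923% ≈ 7.7%

7.7%


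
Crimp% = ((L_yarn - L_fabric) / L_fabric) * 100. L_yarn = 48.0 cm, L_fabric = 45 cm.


Formula: Crimp% = ((L_yarn - L_fabric) / L_fabric) * 100
Step 1: Extension = 48.0 - 45 = 3.0 cm
Step 2: Crimp% = (3.0 / 45) * 100
Step 3: Crimp% = 0.066667 * 100 = 6.6667% ≈ 6.7%

6.7%


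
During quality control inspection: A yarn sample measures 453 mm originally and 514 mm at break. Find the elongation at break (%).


Formula: Elongation (%) = ((L_break - L0) / L0) * 100
Step 1: Extension = 514 - 453 = 61 mm
Step 2: Elongation = (61 / 453) * 100
Step 3: Elongation = 0.134658 * 100 = 13.4658% ≈ 13.5%

13.5%


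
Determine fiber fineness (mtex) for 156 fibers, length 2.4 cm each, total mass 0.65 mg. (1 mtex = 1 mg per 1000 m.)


Formula: fineness (mtex) = mass (mg) / total length (km) = (mass_mg / total_length_m) * 1000
Step 1: Convert fiber length: 2.4 cm = 0.024 m
Step 2: Total fiber length = 156 * 0.024 = 3.744 m
Step 3: Linear density = 0.65 mg / 3.744 m = 0.1736 mg/m
Step 4: fineness = 0.1736 * 1000 = 173.6 mtex

173.6 mtex


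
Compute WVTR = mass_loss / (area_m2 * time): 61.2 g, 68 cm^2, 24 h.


Formula: WVTR = mass_loss / (area * time)
Step 1: Convert area: 68 cm^2 = 0.0068 m^2
Step 2: WVTR = 61.2 g / (0.0068 m^2 * 24 h)
Step 3: WVTR = 61.2 / 0.1632 = 375.0 g/m^2/h

375.0 g/m^2/h


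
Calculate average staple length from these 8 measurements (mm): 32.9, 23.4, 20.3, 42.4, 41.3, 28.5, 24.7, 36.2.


Formula: Mean = sum of lengths / count
Sum = 32.9 + 23.4 + 20.3 + 42.4 + 41.3 + 28.5 + 24.7 + 36.2
Sum = 249.7 mm
Mean = 249.7 / 8 = 31.21 mm

31.21 mm


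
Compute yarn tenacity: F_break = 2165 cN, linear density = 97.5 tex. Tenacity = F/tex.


Formula: Tenacity = Breaking force / Linear density
Tenacity = 2165 cN / 97.5 tex
Tenacity = 22.21 cN/tex

22.21 cN/tex


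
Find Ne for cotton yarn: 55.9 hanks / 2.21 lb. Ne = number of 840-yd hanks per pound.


Formula: Ne = hanks / mass_lb
Substituting: Ne = 55.9 / 2.21
Ne = 25.3

25.3 Ne


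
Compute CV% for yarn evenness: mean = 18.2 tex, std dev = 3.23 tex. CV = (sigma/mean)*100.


Formula: CV% = (standard deviation / mean) * 100
Step 1: Ratio = 3.23 / 18.2 = 0.177473
Step 2: CV% = 0.177473 * 100 = 17.7473% ≈ 17.7%

17.7%


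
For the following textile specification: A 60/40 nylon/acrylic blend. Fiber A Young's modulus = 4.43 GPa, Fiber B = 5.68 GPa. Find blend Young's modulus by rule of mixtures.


Formula: Blend property = (fraction_A * property_A) + (fraction_B * property_B)
Step 1: Contribution A = 60/100 * 4.43 GPa = 2.658 GPa
Step 2: Contribution B = 40/100 * 5.68 GPa = 2.272 GPa
Step 3: Blend Young's modulus = 2.658 + 2.272 = 4.93 GPa

4.93 GPa


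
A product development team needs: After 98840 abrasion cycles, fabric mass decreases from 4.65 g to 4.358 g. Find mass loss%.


Formula: Mass loss% = ((m_before - m_after) / m_before) * 100
Step 1: Mass loss = 4.65 - 4.358 = 0.292 g
Step 2: Ratio = 0.292 / 4.65 = 0.0627957
Step 3: Mass loss% = 0.0627957 * 100 = 6.27957% ≈ 6.28%

6.28%


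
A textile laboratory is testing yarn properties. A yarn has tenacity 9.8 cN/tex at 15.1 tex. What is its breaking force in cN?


Formula: Breaking force = Tenacity * Linear density
F = 9.8 cN/tex * 15.1 tex
F = 147.98 cN

147.98 cN


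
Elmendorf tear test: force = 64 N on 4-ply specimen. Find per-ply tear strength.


Formula: Per-ply strength = Total force / Number of plies
Per-ply = 64 N / 4
Per-ply = 16 N

16 N


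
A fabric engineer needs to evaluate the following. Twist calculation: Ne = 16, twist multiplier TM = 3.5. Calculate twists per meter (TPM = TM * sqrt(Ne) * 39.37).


Formula: TPM = TM * sqrt(Ne) * 39.37
Step 1: sqrt(Ne) = sqrt(16) = 4
Step 2: TM * sqrt(Ne) = 3.5 * 4 = 14
Step 3: TPM = 14 * 39.37 = 551 twists/m

551 twists/m


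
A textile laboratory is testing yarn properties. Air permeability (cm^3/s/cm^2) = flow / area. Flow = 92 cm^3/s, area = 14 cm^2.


Formula: Air Permeability = Airflow / Test Area
AP = 92 cm^3/s / 14 cm^2
AP = 6.6 cm^3/s/cm^2

6.6 cm^3/s/cm^2


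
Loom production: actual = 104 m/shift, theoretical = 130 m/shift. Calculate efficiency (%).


Formula: Efficiency% = (Actual output / Theoretical output) * 100
Efficiency% = (104 / 130) * 100
Efficiency% = 0.8 * 100 = 80.0%

80.0%


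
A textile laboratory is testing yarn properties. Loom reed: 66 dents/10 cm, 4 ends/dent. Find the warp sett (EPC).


Formula: EPC = (dents per 10 cm * ends per dent) / 10
Step 1: Total ends per 10 cm = 66 * 4 = 264
Step 2: EPC = 264 / 10 = 26.4 ends/cm

26.4 ends/cm


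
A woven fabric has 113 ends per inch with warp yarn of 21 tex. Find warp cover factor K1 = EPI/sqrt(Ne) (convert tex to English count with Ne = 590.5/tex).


Formula: K1 = EPI / sqrt(Ne), with Ne = 590.5 / tex_warp
Step 1: Ne = 590.5 / 21 = 28.119
Step 2: sqrt(Ne) = sqrt(28.119) = 5.3027
Step 3: K1 = 113 / 5.3027 = 21.3

21.3


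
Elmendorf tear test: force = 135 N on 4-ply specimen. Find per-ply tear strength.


Formula: Per-ply strength = Total force / Number of plies
Per-ply = 135 N / 4
Per-ply = 33.75 N

33.75 N


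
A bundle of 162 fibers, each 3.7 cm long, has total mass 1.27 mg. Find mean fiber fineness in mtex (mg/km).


Formula: fineness (mtex) = mass (mg) / total length (km) = (mass_mg / total_length_m) * 1000
Step 1: Convert fiber length: 3.7 cm = 0.037 m
Step 2: Total fiber length = 162 * 0.037 = 5.994 m
Step 3: Linear density = 1.27 mg / 5.994 m = 0.2119 mg/m
Step 4: fineness = 0.2119 * 1000 = 211.9 mtex

211.9 mtex


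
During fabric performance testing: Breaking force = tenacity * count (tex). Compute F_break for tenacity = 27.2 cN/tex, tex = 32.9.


Formula: Breaking force = Tenacity * Linear density
F = 27.2 cN/tex * 32.9 tex
F = 894.88 cN

894.88 cN


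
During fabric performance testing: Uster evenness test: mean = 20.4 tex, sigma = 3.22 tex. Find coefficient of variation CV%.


Formula: CV% = (standard deviation / mean) * 100
Step 1: Ratio = 3.22 / 20.4 = 0.157843
Step 2: CV% = 0.157843 * 100 = 15.7843% ≈ 15.8%

15.8%


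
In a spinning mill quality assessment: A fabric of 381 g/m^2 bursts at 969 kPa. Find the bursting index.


Formula: Bursting Index = Bursting Strength / Fabric GSM
BI = 969 kPa / 381 g/m^2
BI = 2.543 kPa/(g/m^2)

2.543 kPa/(g/m^2)


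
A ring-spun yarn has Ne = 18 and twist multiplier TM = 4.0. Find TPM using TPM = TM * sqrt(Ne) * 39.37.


Formula: TPM = TM * sqrt(Ne) * 39.37
Step 1: sqrt(Ne) = sqrt(18) = 4.2426
Step 2: TM * sqrt(Ne) = 4.0 * 4.2426 = 16.9704
Step 3: TPM = 16.9704 * 39.37 = 668 twists/m

668 twists/m


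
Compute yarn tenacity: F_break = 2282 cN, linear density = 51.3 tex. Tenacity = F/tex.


Formula: Tenacity = Breaking force / Linear density
Tenacity = 2282 cN / 51.3 tex
Tenacity = 44.48 cN/tex

44.48 cN/tex


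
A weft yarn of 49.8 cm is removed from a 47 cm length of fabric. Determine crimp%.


Formula: Crimp% = ((L_yarn - L_fabric) / L_fabric) * 100
Step 1: Extension = 49.8 - 47 = 2.8 cm
Step 2: Crimp% = (2.8 / 47) * 100
Step 3: Crimp% = 0.059574 * 100 = 5.9574% ≈ 6.0%

6.0%


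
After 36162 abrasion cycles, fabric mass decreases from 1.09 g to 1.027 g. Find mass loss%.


Formula: Mass loss% = ((m_before - m_after) / m_before) * 100
Step 1: Mass loss = 1.09 - 1.027 = 0.063 g
Step 2: Ratio = 0.063 / 1.09 = 0.0577982
Step 3: Mass loss% = 0.0577982 * 100 = 5.77982% ≈ 5.78%

5.78%


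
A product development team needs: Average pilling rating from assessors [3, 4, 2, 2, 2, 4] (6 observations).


Formula: Mean = sum / count
Sum = 3 + 4 + 2 + 2 + 2 + 4 = 17
Mean = 17 / 6 = 2.8

2.8


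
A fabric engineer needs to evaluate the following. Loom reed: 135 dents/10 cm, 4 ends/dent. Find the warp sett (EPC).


Formula: EPC = (dents per 10 cm * ends per dent) / 10
Step 1: Total ends per 10 cm = 135 * 4 = 540
Step 2: EPC = 540 / 10 = 54.0 ends/cm

54.0 ends/cm


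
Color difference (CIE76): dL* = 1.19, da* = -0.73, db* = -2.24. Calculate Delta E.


Formula: Delta E = sqrt(dL*^2 + da*^2 + db*^2)
Step 1: dL*^2 = 1.19^2 = 1.4161
Step 2: da*^2 = (-0.73)^2 = 0.5329
Step 3: db*^2 = (-2.24)^2 = 5.0176
Step 4: Sum = 1.4161 + 0.5329 + 5.0176 = 6.9666
Step 5: Delta E = sqrt(6.9666) = 2.64

2.64 Delta E


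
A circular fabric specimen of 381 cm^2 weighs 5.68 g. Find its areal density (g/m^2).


Formula: GSM = mass_g / area_m2
Step 1: Convert area: 381 cm^2 = 381 / 10000 = 0.0381 m^2
Step 2: GSM = 5.68 g / 0.0381 m^2 = 149.1 g/m^2

149.1 g/m^2


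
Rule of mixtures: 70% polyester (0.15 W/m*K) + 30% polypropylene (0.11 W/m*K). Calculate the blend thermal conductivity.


Formula: Blend property = (fraction_A * property_A) + (fraction_B * property_B)
Step 1: Contribution A = 70/100 * 0.15 W/m*K = 0.105 W/m*K
Step 2: Contribution B = 30/100 * 0.11 W/m*K = 0.033 W/m*K
Step 3: Blend thermal conductivity = 0.105 + 0.033 = 0.138 W/m*K

0.138 W/m*K


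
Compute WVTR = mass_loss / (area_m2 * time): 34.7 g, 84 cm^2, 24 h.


Formula: WVTR = mass_loss / (area * time)
Step 1: Convert area: 84 cm^2 = 0.0084 m^2
Step 2: WVTR = 34.7 g / (0.0084 m^2 * 24 h)
Step 3: WVTR = 34.7 / 0.2016 = 172.1 g/m^2/h

172.1 g/m^2/h


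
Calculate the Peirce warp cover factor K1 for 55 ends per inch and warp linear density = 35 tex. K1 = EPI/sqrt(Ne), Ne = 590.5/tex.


Formula: K1 = EPI / sqrt(Ne), with Ne = 590.5 / tex_warp
Step 1: Ne = 590.5 / 35 = 16.871
Step 2: sqrt(Ne) = sqrt(16.871) = 4.1074
Step 3: K1 = 55 / 4.1074 = 13.4

13.4


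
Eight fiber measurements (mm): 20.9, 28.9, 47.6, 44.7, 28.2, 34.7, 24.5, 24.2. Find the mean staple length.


Formula: Mean = sum of lengths / count
Sum = 20.9 + 28.9 + 47.6 + 44.7 + 28.2 + 34.7 + 24.5 + 24.2
Sum = 253.7 mm
Mean = 253.7 / 8 = 31.71 mm

31.71 mm


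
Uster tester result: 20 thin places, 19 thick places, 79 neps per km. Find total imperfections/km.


Formula: Total = thin places + thick places + neps
Total = 20 + 19 + 79
Total = 118 imperfections/km

118 imperfections/km


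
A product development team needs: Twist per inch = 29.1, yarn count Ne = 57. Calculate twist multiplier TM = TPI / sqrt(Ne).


Formula: TM = TPI / sqrt(Ne)
Step 1: sqrt(Ne) = sqrt(57) = 7.5498
Step 2: TM = 29.1 / 7.5498 = 3.85

3.85 TM


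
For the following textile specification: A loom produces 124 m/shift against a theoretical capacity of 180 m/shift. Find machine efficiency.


Formula: Efficiency% = (Actual output / Theoretical output) * 100
Efficiency% = (124 / 180) * 100
Efficiency% = 0.688889 * 100 = 68.8889% ≈ 68.9%

68.9%


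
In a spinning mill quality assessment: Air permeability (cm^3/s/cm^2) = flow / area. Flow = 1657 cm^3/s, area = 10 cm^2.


Formula: Air Permeability = Airflow / Test Area
AP = 1657 cm^3/s / 10 cm^2
AP = 165.7 cm^3/s/cm^2

165.7 cm^3/s/cm^2


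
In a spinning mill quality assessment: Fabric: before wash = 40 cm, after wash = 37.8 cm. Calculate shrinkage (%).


Formula: Shrinkage% = ((L_before - L_after) / L_before) * 100
Step 1: Shrinkage = 40 - 37.8 = 2.2 cm
Step 2: Shrinkage% = (2.2 / 40) * 100
Step 3: Shrinkage% = 0.055 * 100 = 5.5%

5.5%


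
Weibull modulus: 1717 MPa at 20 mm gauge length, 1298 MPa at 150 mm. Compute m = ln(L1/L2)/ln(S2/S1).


Formula: m = ln(L1/L2) / ln(S2/S1)
Step 1: ln(L1/L2) = ln(20/150) = -2.01490
Step 2: S2/S1 = 1298/1717 = 0.75597
Step 3: ln(S2/S1) = ln(0.75597) = -0.27975
Step 4: m = -2.01490 / -0.27975 = 7.20

7.20 (Weibull m)


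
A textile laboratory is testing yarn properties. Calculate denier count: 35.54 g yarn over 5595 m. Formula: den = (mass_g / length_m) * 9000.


Formula: den = (mass_g / length_m) * 9000
Substituting: den = (35.54 / 5595) * 9000
Intermediate: 35.54 / 5595 = 0.0063521 g/m
den = 0.0063521 * 9000 = 57.2 denier

57.2 denier


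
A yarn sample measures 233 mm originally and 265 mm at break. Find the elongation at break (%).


Formula: Elongation (%) = ((L_break - L0) / L0) * 100
Step 1: Extension = 265 - 233 = 32 mm
Step 2: Elongation = (32 / 233) * 100
Step 3: Elongation = 0.137339 * 100 = 13.7339% ≈ 13.7%

13.7%


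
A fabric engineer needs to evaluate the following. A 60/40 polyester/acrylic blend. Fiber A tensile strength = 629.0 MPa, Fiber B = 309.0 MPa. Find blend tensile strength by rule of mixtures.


Formula: Blend property = (fraction_A * property_A) + (fraction_B * property_B)
Step 1: Contribution A = 60/100 * 629.0 MPa = 377.4 MPa
Step 2: Contribution B = 40/100 * 309.0 MPa = 123.6 MPa
Step 3: Blend tensile strength = 377.4 + 123.6 = 501.0 MPa

501.0 MPa


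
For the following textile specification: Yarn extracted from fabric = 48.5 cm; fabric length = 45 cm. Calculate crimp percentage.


Formula: Crimp% = ((L_yarn - L_fabric) / L_fabric) * 100
Step 1: Extension = 48.5 - 45 = 3.5 cm
Step 2: Crimp% = (3.5 / 45) * 100
Step 3: Crimp% = 0.077778 * 100 = 7.7778% ≈ 7.8%

7.8%


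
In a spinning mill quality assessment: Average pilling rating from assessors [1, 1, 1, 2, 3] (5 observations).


Formula: Mean = sum / count
Sum = 1 + 1 + 1 + 2 + 3 = 8
Mean = 8 / 5 = 1.6

1.6


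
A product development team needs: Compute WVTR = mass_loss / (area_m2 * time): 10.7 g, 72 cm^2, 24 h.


Formula: WVTR = mass_loss / (area * time)
Step 1: Convert area: 72 cm^2 = 0.0072 m^2
Step 2: WVTR = 10.7 g / (0.0072 m^2 * 24 h)
Step 3: WVTR = 10.7 / 0.1728 = 61.9 g/m^2/h

61.9 g/m^2/h


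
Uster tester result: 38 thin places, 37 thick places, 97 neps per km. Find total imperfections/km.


Formula: Total = thin places + thick places + neps
Total = 38 + 37 + 97
Total = 172 imperfections/km

172 imperfections/km


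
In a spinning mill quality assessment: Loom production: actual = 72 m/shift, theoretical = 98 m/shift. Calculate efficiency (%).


Formula: Efficiency% = (Actual output / Theoretical output) * 100
Efficiency% = (72 / 98) * 100
Efficiency% = 0.734694 * 100 = 73.4694% ≈ 73.5%

73.5%


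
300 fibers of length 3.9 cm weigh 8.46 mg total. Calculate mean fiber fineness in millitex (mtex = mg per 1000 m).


Formula: fineness (mtex) = mass (mg) / total length (km) = (mass_mg / total_length_m) * 1000
Step 1: Convert fiber length: 3.9 cm = 0.039 m
Step 2: Total fiber length = 300 * 0.039 = 11.7 m
Step 3: Linear density = 8.46 mg / 11.7 m = 0.7231 mg/m
Step 4: fineness = 0.7231 * 1000 = 723.1 mtex

723.1 mtex


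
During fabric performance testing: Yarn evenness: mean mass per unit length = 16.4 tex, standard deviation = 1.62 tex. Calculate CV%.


Formula: CV% = (standard deviation / mean) * 100
Step 1: Ratio = 1.62 / 16.4 = 0.09878
Step 2: CV% = 0.09878 * 100 = 9.878% ≈ 9.9%

9.9%


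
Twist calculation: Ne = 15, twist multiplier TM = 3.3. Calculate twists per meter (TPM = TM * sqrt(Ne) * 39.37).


Formula: TPM = TM * sqrt(Ne) * 39.37
Step 1: sqrt(Ne) = sqrt(15) = 3.873
Step 2: TM * sqrt(Ne) = 3.3 * 3.873 = 12.7809
Step 3: TPM = 12.7809 * 39.37 = 503 twists/m

503 twists/m


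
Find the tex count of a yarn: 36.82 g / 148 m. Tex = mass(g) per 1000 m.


Formula: Tex = (mass_g / length_m) * 1000
Substituting: Tex = (36.82 / 148) * 1000
Intermediate: 36.82 / 148 = 0.24878378 g/m
Tex = 0.24878378 * 1000 = 248.78 tex

248.78 tex


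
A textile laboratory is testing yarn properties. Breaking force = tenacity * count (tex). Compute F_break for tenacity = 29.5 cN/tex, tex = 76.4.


Formula: Breaking force = Tenacity * Linear density
F = 29.5 cN/tex * 76.4 tex
F = 2253.80 cN

2253.80 cN


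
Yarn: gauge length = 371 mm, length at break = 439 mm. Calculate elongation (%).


Formula: Elongation (%) = ((L_break - L0) / L0) * 100
Step 1: Extension = 439 - 371 = 68 mm
Step 2: Elongation = (68 / 371) * 100
Step 3: Elongation = 0.183288 * 100 = 18.3288% ≈ 18.3%

18.3%


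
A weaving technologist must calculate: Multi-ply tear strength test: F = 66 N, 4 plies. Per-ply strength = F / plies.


Formula: Per-ply strength = Total force / Number of plies
Per-ply = 66 N / 4
Per-ply = 16.5 N

16.5 N


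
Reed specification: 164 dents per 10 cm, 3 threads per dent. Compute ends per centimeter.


Formula: EPC = (dents per 10 cm * ends per dent) / 10
Step 1: Total ends per 10 cm = 164 * 3 = 492
Step 2: EPC = 492 / 10 = 49.2 ends/cm

49.2 ends/cm


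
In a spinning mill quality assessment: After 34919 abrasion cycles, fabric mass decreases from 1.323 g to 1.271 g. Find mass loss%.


Formula: Mass loss% = ((m_before - m_after) / m_before) * 100
Step 1: Mass loss = 1.323 - 1.271 = 0.052 g
Step 2: Ratio = 0.052 / 1.323 = 0.0393046
Step 3: Mass loss% = 0.0393046 * 100 = 3.93046% ≈ 3.93%

3.93%


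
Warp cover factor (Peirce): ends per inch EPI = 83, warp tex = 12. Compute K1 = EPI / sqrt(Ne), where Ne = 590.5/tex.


Formula: K1 = EPI / sqrt(Ne), with Ne = 590.5 / tex_warp
Step 1: Ne = 590.5 / 12 = 49.208
Step 2: sqrt(Ne) = sqrt(49.208) = 7.0148
Step 3: K1 = 83 / 7.0148 = 11.8

11.8


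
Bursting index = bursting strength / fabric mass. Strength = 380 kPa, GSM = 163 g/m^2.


Formula: Bursting Index = Bursting Strength / Fabric GSM
BI = 380 kPa / 163 g/m^2
BI = 2.331 kPa/(g/m^2)

2.331 kPa/(g/m^2)


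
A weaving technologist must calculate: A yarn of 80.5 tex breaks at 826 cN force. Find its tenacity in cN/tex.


Formula: Tenacity = Breaking force / Linear density
Tenacity = 826 cN / 80.5 tex
Tenacity = 10.26 cN/tex

10.26 cN/tex


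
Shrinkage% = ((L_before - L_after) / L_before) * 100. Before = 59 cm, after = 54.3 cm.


Formula: Shrinkage% = ((L_before - L_after) / L_before) * 100
Step 1: Shrinkage = 59 - 54.3 = 4.7 cm
Step 2: Shrinkage% = (4.7 / 59) * 100
Step 3: Shrinkage% = 0.079661 * 100 = 7.9661% ≈ 8.0%

8.0%


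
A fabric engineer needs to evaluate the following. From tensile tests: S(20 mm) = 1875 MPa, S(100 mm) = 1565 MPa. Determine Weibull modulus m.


Formula: m = ln(L1/L2) / ln(S2/S1)
Step 1: ln(L1/L2) = ln(20/100) = -1.60944
Step 2: S2/S1 = 1565/1875 = 0.83467
Step 3: ln(S2/S1) = ln(0.83467) = -0.18072
Step 4: m = -1.60944 / -0.18072 = 8.91

8.91 (Weibull m)


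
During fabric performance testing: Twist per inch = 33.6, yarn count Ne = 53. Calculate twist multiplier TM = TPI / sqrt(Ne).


Formula: TM = TPI / sqrt(Ne)
Step 1: sqrt(Ne) = sqrt(53) = 7.2801
Step 2: TM = 33.6 / 7.2801 = 4.62

4.62 TM


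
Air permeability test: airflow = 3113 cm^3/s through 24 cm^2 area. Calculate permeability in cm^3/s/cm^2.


Formula: Air Permeability = Airflow / Test Area
AP = 3113 cm^3/s / 24 cm^2
AP = 129.7 cm^3/s/cm^2

129.7 cm^3/s/cm^2


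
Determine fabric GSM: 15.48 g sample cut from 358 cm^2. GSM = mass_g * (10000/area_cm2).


Formula: GSM = mass_g / area_m2
Step 1: Convert area: 358 cm^2 = 358 / 10000 = 0.0358 m^2
Step 2: GSM = 15.48 g / 0.0358 m^2 = 432.4 g/m^2

432.4 g/m^2


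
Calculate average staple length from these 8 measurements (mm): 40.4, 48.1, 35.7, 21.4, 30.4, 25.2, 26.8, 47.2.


Formula: Mean = sum of lengths / count
Sum = 40.4 + 48.1 + 35.7 + 21.4 + 30.4 + 25.2 + 26.8 + 47.2
Sum = 275.2 mm
Mean = 275.2 / 8 = 34.40 mm

34.40 mm


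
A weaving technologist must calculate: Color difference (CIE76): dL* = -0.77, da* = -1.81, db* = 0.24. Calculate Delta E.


Formula: Delta E = sqrt(dL*^2 + da*^2 + db*^2)
Step 1: dL*^2 = (-0.77)^2 = 0.5929
Step 2: da*^2 = (-1.81)^2 = 3.2761
Step 3: db*^2 = 0.24^2 = 0.0576
Step 4: Sum = 0.5929 + 3.2761 + 0.0576 = 3.9266
Step 5: Delta E = sqrt(3.9266) = 1.98

1.98 Delta E


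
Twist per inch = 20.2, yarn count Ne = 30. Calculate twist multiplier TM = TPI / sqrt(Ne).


Formula: TM = TPI / sqrt(Ne)
Step 1: sqrt(Ne) = sqrt(30) = 5.4772
Step 2: TM = 20.2 / 5.4772 = 3.69

3.69 TM


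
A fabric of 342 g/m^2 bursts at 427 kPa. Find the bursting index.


Formula: Bursting Index = Bursting Strength / Fabric GSM
BI = 427 kPa / 342 g/m^2
BI = 1.249 kPa/(g/m^2)

1.249 kPa/(g/m^2)


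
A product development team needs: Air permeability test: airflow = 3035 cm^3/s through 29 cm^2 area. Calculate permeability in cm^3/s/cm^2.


Formula: Air Permeability = Airflow / Test Area
AP = 3035 cm^3/s / 29 cm^2
AP = 104.7 cm^3/s/cm^2

104.7 cm^3/s/cm^2


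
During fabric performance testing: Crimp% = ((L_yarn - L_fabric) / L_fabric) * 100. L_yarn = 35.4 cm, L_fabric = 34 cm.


Formula: Crimp% = ((L_yarn - L_fabric) / L_fabric) * 100
Step 1: Extension = 35.4 - 34 = 1.4 cm
Step 2: Crimp% = (1.4 / 34) * 100
Step 3: Crimp% = 0.041176 * 100 = 4.1176% ≈ 4.1%

4.1%


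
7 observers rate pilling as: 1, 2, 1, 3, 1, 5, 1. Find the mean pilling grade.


Formula: Mean = sum / count
Sum = 1 + 2 + 1 + 3 + 1 + 5 + 1 = 14
Mean = 14 / 7 = 2.0

2.0


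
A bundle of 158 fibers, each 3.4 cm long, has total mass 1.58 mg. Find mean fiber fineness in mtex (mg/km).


Formula: fineness (mtex) = mass (mg) / total length (km) = (mass_mg / total_length_m) * 1000
Step 1: Convert fiber length: 3.4 cm = 0.034 m
Step 2: Total fiber length = 158 * 0.034 = 5.372 m
Step 3: Linear density = 1.58 mg / 5.372 m = 0.2941 mg/m
Step 4: fineness = 0.2941 * 1000 = 294.1 mtex

294.1 mtex


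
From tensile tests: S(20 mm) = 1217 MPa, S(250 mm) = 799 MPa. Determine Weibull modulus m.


Formula: m = ln(L1/L2) / ln(S2/S1)
Step 1: ln(L1/L2) = ln(20/250) = -2.52573
Step 2: S2/S1 = 799/1217 = 0.65653
Step 3: ln(S2/S1) = ln(0.65653) = -0.42079
Step 4: m = -2.52573 / -0.42079 = 6.00

6.00 (Weibull m)


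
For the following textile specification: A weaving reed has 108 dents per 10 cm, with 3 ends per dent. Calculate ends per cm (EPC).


Formula: EPC = (dents per 10 cm * ends per dent) / 10
Step 1: Total ends per 10 cm = 108 * 3 = 324
Step 2: EPC = 324 / 10 = 32.4 ends/cm

32.4 ends/cm


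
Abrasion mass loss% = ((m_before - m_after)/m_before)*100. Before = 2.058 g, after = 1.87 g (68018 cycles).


Formula: Mass loss% = ((m_before - m_after) / m_before) * 100
Step 1: Mass loss = 2.058 - 1.87 = 0.188 g
Step 2: Ratio = 0.188 / 2.058 = 0.0913508
Step 3: Mass loss% = 0.0913508 * 100 = 9.13508% ≈ 9.14%

9.14%


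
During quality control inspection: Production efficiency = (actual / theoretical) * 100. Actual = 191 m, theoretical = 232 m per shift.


Formula: Efficiency% = (Actual output / Theoretical output) * 100
Efficiency% = (191 / 232) * 100
Efficiency% = 0.823276 * 100 = 82.3276% ≈ 82.3%

82.3%


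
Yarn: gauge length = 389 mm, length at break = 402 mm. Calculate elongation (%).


Formula: Elongation (%) = ((L_break - L0) / L0) * 100
Step 1: Extension = 402 - 389 = 13 mm
Step 2: Elongation = (13 / 389) * 100
Step 3: Elongation = 0.033419 * 100 = 3.3419% ≈ 3.3%

3.3%


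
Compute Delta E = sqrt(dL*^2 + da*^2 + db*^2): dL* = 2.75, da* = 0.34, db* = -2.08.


Formula: Delta E = sqrt(dL*^2 + da*^2 + db*^2)
Step 1: dL*^2 = 2.75^2 = 7.5625
Step 2: da*^2 = 0.34^2 = 0.1156
Step 3: db*^2 = (-2.08)^2 = 4.3264
Step 4: Sum = 7.5625 + 0.1156 + 4.3264 = 12.0045
Step 5: Delta E = sqrt(12.0045) = 3.46

3.46 Delta E


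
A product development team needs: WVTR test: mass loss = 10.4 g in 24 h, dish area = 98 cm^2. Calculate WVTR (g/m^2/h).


Formula: WVTR = mass_loss / (area * time)
Step 1: Convert area: 98 cm^2 = 0.0098 m^2
Step 2: WVTR = 10.4 g / (0.0098 m^2 * 24 h)
Step 3: WVTR = 10.4 / 0.2352 = 44.2 g/m^2/h

44.2 g/m^2/h


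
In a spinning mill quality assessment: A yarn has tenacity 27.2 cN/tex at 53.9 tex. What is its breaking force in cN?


Formula: Breaking force = Tenacity * Linear density
F = 27.2 cN/tex * 53.9 tex
F = 1466.08 cN

1466.08 cN


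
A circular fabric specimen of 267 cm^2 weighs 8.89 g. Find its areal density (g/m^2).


Formula: GSM = mass_g / area_m2
Step 1: Convert area: 267 cm^2 = 267 / 10000 = 0.0267 m^2
Step 2: GSM = 8.89 g / 0.0267 m^2 = 333.0 g/m^2

333.0 g/m^2


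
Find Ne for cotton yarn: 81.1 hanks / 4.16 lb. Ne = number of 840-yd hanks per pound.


Formula: Ne = hanks / mass_lb
Substituting: Ne = 81.1 / 4.16
Ne = 19.5

19.5 Ne


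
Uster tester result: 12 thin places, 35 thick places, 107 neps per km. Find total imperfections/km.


Formula: Total = thin places + thick places + neps
Total = 12 + 35 + 107
Total = 154 imperfections/km

154 imperfections/km


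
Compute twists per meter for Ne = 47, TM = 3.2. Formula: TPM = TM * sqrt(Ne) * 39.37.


Formula: TPM = TM * sqrt(Ne) * 39.37
Step 1: sqrt(Ne) = sqrt(47) = 6.8557
Step 2: TM * sqrt(Ne) = 3.2 * 6.8557 = 21.9382
Step 3: TPM = 21.9382 * 39.37 = 864 twists/m

864 twists/m


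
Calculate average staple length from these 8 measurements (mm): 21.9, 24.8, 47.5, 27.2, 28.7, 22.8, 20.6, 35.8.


Formula: Mean = sum of lengths / count
Sum = 21.9 + 24.8 + 47.5 + 27.2 + 28.7 + 22.8 + 20.6 + 35.8
Sum = 229.3 mm
Mean = 229.3 / 8 = 28.66 mm

28.66 mm


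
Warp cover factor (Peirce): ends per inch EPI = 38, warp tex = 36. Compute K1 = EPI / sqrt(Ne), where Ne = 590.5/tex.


Formula: K1 = EPI / sqrt(Ne), with Ne = 590.5 / tex_warp
Step 1: Ne = 590.5 / 36 = 16.403
Step 2: sqrt(Ne) = sqrt(16.403) = 4.0501
Step 3: K1 = 38 / 4.0501 = 9.4

9.4


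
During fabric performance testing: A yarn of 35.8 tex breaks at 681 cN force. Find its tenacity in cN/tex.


Formula: Tenacity = Breaking force / Linear density
Tenacity = 681 cN / 35.8 tex
Tenacity = 19.02 cN/tex

19.02 cN/tex
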